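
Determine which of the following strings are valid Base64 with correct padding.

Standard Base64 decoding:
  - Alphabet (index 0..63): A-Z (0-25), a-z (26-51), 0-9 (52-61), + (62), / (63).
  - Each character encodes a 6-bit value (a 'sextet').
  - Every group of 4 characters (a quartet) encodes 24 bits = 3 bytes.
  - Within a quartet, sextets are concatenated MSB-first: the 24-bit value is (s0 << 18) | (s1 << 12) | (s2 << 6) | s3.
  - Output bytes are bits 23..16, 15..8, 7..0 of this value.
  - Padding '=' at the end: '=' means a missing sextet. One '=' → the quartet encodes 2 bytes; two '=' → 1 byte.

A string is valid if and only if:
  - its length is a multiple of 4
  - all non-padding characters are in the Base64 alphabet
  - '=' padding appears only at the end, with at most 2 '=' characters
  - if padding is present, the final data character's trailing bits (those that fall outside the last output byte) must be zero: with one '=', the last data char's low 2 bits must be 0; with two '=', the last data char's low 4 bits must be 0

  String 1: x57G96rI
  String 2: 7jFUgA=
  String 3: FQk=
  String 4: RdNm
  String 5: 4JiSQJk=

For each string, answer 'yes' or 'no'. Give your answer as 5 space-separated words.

Answer: yes no yes yes yes

Derivation:
String 1: 'x57G96rI' → valid
String 2: '7jFUgA=' → invalid (len=7 not mult of 4)
String 3: 'FQk=' → valid
String 4: 'RdNm' → valid
String 5: '4JiSQJk=' → valid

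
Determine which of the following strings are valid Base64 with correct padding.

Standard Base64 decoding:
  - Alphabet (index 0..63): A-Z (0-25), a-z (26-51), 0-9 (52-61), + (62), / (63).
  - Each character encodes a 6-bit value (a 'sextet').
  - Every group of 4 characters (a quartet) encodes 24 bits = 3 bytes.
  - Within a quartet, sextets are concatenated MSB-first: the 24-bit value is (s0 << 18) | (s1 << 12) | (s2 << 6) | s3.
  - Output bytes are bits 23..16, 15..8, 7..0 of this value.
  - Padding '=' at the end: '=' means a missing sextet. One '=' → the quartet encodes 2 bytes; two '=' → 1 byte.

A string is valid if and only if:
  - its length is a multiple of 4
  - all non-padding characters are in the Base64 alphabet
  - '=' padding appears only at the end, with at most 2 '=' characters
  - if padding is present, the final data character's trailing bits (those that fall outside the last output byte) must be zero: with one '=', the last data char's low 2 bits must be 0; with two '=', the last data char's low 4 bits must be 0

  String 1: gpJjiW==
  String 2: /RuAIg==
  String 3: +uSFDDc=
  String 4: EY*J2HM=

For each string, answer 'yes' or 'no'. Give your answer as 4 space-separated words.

String 1: 'gpJjiW==' → invalid (bad trailing bits)
String 2: '/RuAIg==' → valid
String 3: '+uSFDDc=' → valid
String 4: 'EY*J2HM=' → invalid (bad char(s): ['*'])

Answer: no yes yes no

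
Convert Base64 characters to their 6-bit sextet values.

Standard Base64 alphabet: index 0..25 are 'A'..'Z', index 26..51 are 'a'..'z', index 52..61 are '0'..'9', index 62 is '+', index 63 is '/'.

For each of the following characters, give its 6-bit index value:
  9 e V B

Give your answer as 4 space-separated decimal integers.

Answer: 61 30 21 1

Derivation:
'9': 0..9 range, 52 + ord('9') − ord('0') = 61
'e': a..z range, 26 + ord('e') − ord('a') = 30
'V': A..Z range, ord('V') − ord('A') = 21
'B': A..Z range, ord('B') − ord('A') = 1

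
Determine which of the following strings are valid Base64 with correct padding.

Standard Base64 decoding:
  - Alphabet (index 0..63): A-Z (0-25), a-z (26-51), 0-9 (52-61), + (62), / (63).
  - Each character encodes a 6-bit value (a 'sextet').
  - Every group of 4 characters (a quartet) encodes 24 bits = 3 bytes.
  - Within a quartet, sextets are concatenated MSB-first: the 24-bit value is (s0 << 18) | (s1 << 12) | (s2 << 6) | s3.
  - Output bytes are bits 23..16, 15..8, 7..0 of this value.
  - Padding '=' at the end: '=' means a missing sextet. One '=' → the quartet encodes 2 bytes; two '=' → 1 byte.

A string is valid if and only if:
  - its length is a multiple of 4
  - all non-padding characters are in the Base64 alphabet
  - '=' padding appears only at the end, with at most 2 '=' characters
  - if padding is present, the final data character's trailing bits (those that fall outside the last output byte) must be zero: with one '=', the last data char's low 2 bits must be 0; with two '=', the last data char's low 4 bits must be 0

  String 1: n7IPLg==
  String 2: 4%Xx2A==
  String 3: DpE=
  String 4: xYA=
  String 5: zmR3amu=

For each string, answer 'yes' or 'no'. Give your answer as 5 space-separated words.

String 1: 'n7IPLg==' → valid
String 2: '4%Xx2A==' → invalid (bad char(s): ['%'])
String 3: 'DpE=' → valid
String 4: 'xYA=' → valid
String 5: 'zmR3amu=' → invalid (bad trailing bits)

Answer: yes no yes yes no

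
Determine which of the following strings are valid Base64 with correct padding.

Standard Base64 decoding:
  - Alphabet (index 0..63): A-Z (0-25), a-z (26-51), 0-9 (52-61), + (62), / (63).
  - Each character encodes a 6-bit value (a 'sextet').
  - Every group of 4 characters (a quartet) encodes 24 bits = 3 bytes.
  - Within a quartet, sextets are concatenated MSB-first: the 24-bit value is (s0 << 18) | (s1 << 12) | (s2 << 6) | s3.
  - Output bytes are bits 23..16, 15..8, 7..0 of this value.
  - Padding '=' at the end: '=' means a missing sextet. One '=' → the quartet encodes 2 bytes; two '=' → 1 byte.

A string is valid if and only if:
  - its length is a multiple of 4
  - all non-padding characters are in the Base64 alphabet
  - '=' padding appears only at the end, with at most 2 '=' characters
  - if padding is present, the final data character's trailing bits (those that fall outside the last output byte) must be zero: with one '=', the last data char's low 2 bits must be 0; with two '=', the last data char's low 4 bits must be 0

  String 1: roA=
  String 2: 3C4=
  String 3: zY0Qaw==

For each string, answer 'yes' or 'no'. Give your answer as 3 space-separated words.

String 1: 'roA=' → valid
String 2: '3C4=' → valid
String 3: 'zY0Qaw==' → valid

Answer: yes yes yes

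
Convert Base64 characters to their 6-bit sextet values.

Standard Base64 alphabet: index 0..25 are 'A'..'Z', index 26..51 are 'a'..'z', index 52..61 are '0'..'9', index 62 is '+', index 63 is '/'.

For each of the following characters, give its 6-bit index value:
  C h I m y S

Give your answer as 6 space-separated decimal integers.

'C': A..Z range, ord('C') − ord('A') = 2
'h': a..z range, 26 + ord('h') − ord('a') = 33
'I': A..Z range, ord('I') − ord('A') = 8
'm': a..z range, 26 + ord('m') − ord('a') = 38
'y': a..z range, 26 + ord('y') − ord('a') = 50
'S': A..Z range, ord('S') − ord('A') = 18

Answer: 2 33 8 38 50 18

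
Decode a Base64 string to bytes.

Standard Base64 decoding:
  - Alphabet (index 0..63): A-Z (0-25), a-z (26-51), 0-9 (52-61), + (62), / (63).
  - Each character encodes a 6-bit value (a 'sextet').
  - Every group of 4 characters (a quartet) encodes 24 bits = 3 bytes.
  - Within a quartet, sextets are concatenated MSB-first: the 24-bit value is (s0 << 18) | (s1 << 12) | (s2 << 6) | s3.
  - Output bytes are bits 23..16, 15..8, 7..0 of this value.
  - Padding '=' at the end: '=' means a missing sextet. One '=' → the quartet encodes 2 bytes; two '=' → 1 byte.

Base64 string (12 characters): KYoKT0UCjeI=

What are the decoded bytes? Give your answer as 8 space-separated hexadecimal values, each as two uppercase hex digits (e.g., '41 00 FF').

Answer: 29 8A 0A 4F 45 02 8D E2

Derivation:
After char 0 ('K'=10): chars_in_quartet=1 acc=0xA bytes_emitted=0
After char 1 ('Y'=24): chars_in_quartet=2 acc=0x298 bytes_emitted=0
After char 2 ('o'=40): chars_in_quartet=3 acc=0xA628 bytes_emitted=0
After char 3 ('K'=10): chars_in_quartet=4 acc=0x298A0A -> emit 29 8A 0A, reset; bytes_emitted=3
After char 4 ('T'=19): chars_in_quartet=1 acc=0x13 bytes_emitted=3
After char 5 ('0'=52): chars_in_quartet=2 acc=0x4F4 bytes_emitted=3
After char 6 ('U'=20): chars_in_quartet=3 acc=0x13D14 bytes_emitted=3
After char 7 ('C'=2): chars_in_quartet=4 acc=0x4F4502 -> emit 4F 45 02, reset; bytes_emitted=6
After char 8 ('j'=35): chars_in_quartet=1 acc=0x23 bytes_emitted=6
After char 9 ('e'=30): chars_in_quartet=2 acc=0x8DE bytes_emitted=6
After char 10 ('I'=8): chars_in_quartet=3 acc=0x23788 bytes_emitted=6
Padding '=': partial quartet acc=0x23788 -> emit 8D E2; bytes_emitted=8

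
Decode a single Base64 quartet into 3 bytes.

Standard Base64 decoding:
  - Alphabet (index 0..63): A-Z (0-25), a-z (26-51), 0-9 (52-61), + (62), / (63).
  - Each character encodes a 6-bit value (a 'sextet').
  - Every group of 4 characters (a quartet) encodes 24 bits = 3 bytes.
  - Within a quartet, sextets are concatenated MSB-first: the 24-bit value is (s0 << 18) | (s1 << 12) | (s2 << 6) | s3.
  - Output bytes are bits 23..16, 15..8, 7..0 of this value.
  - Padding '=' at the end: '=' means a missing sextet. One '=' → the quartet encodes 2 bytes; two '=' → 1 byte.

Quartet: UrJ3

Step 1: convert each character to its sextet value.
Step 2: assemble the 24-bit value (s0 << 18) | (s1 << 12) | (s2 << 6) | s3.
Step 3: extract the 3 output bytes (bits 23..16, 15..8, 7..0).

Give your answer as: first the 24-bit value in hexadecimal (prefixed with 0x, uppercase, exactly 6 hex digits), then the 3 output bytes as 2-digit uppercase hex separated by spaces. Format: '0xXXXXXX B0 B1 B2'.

Answer: 0x52B277 52 B2 77

Derivation:
Sextets: U=20, r=43, J=9, 3=55
24-bit: (20<<18) | (43<<12) | (9<<6) | 55
      = 0x500000 | 0x02B000 | 0x000240 | 0x000037
      = 0x52B277
Bytes: (v>>16)&0xFF=52, (v>>8)&0xFF=B2, v&0xFF=77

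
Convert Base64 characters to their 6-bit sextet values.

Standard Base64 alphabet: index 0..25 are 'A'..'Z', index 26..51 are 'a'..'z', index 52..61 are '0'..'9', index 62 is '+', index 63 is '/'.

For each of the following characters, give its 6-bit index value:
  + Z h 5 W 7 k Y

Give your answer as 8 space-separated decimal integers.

Answer: 62 25 33 57 22 59 36 24

Derivation:
'+': index 62
'Z': A..Z range, ord('Z') − ord('A') = 25
'h': a..z range, 26 + ord('h') − ord('a') = 33
'5': 0..9 range, 52 + ord('5') − ord('0') = 57
'W': A..Z range, ord('W') − ord('A') = 22
'7': 0..9 range, 52 + ord('7') − ord('0') = 59
'k': a..z range, 26 + ord('k') − ord('a') = 36
'Y': A..Z range, ord('Y') − ord('A') = 24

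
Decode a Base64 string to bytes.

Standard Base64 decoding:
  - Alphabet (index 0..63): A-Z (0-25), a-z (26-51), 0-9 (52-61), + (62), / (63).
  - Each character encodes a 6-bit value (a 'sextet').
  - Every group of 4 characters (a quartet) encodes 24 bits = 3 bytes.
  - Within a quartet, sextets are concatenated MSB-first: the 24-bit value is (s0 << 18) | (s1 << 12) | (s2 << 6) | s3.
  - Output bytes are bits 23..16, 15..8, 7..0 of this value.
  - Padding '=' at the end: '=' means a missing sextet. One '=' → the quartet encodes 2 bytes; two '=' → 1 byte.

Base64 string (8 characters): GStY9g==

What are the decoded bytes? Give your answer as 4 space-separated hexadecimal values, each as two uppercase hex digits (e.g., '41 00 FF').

Answer: 19 2B 58 F6

Derivation:
After char 0 ('G'=6): chars_in_quartet=1 acc=0x6 bytes_emitted=0
After char 1 ('S'=18): chars_in_quartet=2 acc=0x192 bytes_emitted=0
After char 2 ('t'=45): chars_in_quartet=3 acc=0x64AD bytes_emitted=0
After char 3 ('Y'=24): chars_in_quartet=4 acc=0x192B58 -> emit 19 2B 58, reset; bytes_emitted=3
After char 4 ('9'=61): chars_in_quartet=1 acc=0x3D bytes_emitted=3
After char 5 ('g'=32): chars_in_quartet=2 acc=0xF60 bytes_emitted=3
Padding '==': partial quartet acc=0xF60 -> emit F6; bytes_emitted=4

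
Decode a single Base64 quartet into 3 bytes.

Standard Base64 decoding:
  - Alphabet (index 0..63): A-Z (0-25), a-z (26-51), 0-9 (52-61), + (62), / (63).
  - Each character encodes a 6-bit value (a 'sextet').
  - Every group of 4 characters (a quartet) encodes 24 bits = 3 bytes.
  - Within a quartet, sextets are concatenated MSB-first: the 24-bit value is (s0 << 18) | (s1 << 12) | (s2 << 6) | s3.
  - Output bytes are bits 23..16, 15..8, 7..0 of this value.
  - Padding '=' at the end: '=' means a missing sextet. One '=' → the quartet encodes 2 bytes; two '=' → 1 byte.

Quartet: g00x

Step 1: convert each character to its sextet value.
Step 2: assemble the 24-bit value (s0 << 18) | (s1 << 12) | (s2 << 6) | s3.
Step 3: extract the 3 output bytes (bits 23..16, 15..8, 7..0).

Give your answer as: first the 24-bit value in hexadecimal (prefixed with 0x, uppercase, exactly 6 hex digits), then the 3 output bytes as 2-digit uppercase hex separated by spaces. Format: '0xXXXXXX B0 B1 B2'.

Answer: 0x834D31 83 4D 31

Derivation:
Sextets: g=32, 0=52, 0=52, x=49
24-bit: (32<<18) | (52<<12) | (52<<6) | 49
      = 0x800000 | 0x034000 | 0x000D00 | 0x000031
      = 0x834D31
Bytes: (v>>16)&0xFF=83, (v>>8)&0xFF=4D, v&0xFF=31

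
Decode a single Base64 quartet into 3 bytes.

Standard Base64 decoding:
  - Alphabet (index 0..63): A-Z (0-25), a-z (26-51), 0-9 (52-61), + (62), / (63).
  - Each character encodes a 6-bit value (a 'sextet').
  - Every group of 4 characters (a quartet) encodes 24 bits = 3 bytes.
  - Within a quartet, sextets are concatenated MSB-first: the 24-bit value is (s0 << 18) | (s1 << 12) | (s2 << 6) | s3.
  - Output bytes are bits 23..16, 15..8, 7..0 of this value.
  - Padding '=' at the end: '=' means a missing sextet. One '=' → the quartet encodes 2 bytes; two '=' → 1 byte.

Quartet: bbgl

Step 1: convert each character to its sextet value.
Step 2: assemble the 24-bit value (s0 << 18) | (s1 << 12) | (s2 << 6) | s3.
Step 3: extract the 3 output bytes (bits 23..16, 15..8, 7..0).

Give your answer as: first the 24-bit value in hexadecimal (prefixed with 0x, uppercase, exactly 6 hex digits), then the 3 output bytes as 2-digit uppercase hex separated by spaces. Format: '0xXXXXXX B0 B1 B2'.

Sextets: b=27, b=27, g=32, l=37
24-bit: (27<<18) | (27<<12) | (32<<6) | 37
      = 0x6C0000 | 0x01B000 | 0x000800 | 0x000025
      = 0x6DB825
Bytes: (v>>16)&0xFF=6D, (v>>8)&0xFF=B8, v&0xFF=25

Answer: 0x6DB825 6D B8 25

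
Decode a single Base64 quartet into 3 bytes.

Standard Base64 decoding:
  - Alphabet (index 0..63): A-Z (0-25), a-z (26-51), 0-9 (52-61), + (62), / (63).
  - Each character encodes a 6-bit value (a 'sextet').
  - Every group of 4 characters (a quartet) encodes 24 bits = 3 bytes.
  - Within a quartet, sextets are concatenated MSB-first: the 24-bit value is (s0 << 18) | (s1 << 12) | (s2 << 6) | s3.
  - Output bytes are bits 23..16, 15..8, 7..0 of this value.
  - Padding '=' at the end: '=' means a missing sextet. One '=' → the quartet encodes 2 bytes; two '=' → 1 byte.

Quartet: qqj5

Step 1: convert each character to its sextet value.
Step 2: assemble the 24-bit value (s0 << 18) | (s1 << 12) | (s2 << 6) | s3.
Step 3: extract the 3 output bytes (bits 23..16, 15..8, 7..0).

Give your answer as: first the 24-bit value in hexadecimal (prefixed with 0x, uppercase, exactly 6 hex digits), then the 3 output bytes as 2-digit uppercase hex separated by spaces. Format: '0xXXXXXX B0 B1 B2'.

Answer: 0xAAA8F9 AA A8 F9

Derivation:
Sextets: q=42, q=42, j=35, 5=57
24-bit: (42<<18) | (42<<12) | (35<<6) | 57
      = 0xA80000 | 0x02A000 | 0x0008C0 | 0x000039
      = 0xAAA8F9
Bytes: (v>>16)&0xFF=AA, (v>>8)&0xFF=A8, v&0xFF=F9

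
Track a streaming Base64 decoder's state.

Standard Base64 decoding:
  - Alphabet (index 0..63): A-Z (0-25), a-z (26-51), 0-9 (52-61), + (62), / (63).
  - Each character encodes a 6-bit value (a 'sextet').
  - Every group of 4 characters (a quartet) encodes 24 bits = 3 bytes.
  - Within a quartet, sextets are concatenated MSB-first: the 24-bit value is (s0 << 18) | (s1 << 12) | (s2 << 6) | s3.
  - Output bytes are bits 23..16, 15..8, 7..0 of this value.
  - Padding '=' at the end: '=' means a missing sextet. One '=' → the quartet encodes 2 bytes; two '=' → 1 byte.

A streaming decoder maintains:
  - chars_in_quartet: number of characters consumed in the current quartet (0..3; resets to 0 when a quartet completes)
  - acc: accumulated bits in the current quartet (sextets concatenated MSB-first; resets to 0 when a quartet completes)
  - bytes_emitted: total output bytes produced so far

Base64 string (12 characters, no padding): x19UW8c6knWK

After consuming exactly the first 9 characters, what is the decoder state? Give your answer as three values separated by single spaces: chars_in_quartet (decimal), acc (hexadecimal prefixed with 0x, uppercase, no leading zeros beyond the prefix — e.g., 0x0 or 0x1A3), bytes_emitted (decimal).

Answer: 1 0x24 6

Derivation:
After char 0 ('x'=49): chars_in_quartet=1 acc=0x31 bytes_emitted=0
After char 1 ('1'=53): chars_in_quartet=2 acc=0xC75 bytes_emitted=0
After char 2 ('9'=61): chars_in_quartet=3 acc=0x31D7D bytes_emitted=0
After char 3 ('U'=20): chars_in_quartet=4 acc=0xC75F54 -> emit C7 5F 54, reset; bytes_emitted=3
After char 4 ('W'=22): chars_in_quartet=1 acc=0x16 bytes_emitted=3
After char 5 ('8'=60): chars_in_quartet=2 acc=0x5BC bytes_emitted=3
After char 6 ('c'=28): chars_in_quartet=3 acc=0x16F1C bytes_emitted=3
After char 7 ('6'=58): chars_in_quartet=4 acc=0x5BC73A -> emit 5B C7 3A, reset; bytes_emitted=6
After char 8 ('k'=36): chars_in_quartet=1 acc=0x24 bytes_emitted=6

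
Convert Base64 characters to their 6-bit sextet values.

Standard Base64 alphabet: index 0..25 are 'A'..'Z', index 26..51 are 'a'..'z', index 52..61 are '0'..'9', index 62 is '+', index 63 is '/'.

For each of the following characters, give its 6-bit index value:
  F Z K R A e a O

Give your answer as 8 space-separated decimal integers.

Answer: 5 25 10 17 0 30 26 14

Derivation:
'F': A..Z range, ord('F') − ord('A') = 5
'Z': A..Z range, ord('Z') − ord('A') = 25
'K': A..Z range, ord('K') − ord('A') = 10
'R': A..Z range, ord('R') − ord('A') = 17
'A': A..Z range, ord('A') − ord('A') = 0
'e': a..z range, 26 + ord('e') − ord('a') = 30
'a': a..z range, 26 + ord('a') − ord('a') = 26
'O': A..Z range, ord('O') − ord('A') = 14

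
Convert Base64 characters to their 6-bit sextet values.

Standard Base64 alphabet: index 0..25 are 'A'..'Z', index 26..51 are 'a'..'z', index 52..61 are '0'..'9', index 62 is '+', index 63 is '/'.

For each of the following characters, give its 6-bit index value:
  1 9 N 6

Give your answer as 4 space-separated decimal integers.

'1': 0..9 range, 52 + ord('1') − ord('0') = 53
'9': 0..9 range, 52 + ord('9') − ord('0') = 61
'N': A..Z range, ord('N') − ord('A') = 13
'6': 0..9 range, 52 + ord('6') − ord('0') = 58

Answer: 53 61 13 58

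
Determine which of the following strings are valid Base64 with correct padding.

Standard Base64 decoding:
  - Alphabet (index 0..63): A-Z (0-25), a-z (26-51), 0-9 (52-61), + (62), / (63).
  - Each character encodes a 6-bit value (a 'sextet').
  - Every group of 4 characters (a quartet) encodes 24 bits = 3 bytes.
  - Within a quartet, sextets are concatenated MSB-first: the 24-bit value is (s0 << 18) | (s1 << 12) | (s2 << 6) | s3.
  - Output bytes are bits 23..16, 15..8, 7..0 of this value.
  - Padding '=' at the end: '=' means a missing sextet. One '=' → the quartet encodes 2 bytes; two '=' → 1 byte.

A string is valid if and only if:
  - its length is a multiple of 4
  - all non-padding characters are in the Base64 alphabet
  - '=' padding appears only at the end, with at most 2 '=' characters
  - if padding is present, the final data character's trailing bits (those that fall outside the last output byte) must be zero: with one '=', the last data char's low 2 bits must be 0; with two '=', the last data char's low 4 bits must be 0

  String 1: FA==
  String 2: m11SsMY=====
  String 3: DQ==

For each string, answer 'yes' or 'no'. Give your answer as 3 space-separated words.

Answer: yes no yes

Derivation:
String 1: 'FA==' → valid
String 2: 'm11SsMY=====' → invalid (5 pad chars (max 2))
String 3: 'DQ==' → valid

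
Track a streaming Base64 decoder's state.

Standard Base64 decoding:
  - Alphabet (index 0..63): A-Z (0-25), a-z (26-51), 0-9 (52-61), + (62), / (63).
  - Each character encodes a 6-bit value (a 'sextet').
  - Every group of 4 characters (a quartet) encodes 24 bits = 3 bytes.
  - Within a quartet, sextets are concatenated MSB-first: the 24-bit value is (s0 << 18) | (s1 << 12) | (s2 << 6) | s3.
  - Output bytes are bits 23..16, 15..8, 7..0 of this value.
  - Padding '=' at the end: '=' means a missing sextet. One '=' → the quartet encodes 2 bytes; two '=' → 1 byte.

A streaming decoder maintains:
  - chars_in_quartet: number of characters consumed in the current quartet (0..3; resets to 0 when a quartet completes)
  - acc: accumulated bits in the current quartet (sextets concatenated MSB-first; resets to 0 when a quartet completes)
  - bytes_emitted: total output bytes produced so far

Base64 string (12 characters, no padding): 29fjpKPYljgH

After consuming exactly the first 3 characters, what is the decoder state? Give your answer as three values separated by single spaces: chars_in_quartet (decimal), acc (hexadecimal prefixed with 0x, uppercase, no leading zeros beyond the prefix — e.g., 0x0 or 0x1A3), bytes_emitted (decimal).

After char 0 ('2'=54): chars_in_quartet=1 acc=0x36 bytes_emitted=0
After char 1 ('9'=61): chars_in_quartet=2 acc=0xDBD bytes_emitted=0
After char 2 ('f'=31): chars_in_quartet=3 acc=0x36F5F bytes_emitted=0

Answer: 3 0x36F5F 0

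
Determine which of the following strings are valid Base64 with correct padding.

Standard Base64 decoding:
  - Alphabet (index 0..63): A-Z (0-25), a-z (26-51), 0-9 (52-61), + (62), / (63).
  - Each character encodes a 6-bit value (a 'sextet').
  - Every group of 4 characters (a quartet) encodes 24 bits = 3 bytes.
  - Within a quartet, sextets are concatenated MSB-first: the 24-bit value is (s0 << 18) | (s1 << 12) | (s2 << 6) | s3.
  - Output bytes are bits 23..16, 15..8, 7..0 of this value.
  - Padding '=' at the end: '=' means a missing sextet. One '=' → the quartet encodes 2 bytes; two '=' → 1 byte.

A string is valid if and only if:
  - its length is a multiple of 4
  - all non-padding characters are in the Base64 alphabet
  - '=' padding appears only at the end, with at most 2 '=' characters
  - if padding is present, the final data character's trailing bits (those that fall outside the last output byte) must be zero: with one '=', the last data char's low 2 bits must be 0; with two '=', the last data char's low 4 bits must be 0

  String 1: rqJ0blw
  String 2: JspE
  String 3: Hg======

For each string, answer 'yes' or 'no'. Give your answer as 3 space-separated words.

Answer: no yes no

Derivation:
String 1: 'rqJ0blw' → invalid (len=7 not mult of 4)
String 2: 'JspE' → valid
String 3: 'Hg======' → invalid (6 pad chars (max 2))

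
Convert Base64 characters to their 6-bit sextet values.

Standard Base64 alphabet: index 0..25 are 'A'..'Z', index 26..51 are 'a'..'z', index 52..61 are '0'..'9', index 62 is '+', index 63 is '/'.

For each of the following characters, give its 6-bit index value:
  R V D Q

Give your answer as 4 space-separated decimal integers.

'R': A..Z range, ord('R') − ord('A') = 17
'V': A..Z range, ord('V') − ord('A') = 21
'D': A..Z range, ord('D') − ord('A') = 3
'Q': A..Z range, ord('Q') − ord('A') = 16

Answer: 17 21 3 16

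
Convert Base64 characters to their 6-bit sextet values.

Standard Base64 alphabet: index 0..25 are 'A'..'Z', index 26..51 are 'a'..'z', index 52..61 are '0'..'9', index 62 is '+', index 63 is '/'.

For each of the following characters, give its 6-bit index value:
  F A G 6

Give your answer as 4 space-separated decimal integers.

'F': A..Z range, ord('F') − ord('A') = 5
'A': A..Z range, ord('A') − ord('A') = 0
'G': A..Z range, ord('G') − ord('A') = 6
'6': 0..9 range, 52 + ord('6') − ord('0') = 58

Answer: 5 0 6 58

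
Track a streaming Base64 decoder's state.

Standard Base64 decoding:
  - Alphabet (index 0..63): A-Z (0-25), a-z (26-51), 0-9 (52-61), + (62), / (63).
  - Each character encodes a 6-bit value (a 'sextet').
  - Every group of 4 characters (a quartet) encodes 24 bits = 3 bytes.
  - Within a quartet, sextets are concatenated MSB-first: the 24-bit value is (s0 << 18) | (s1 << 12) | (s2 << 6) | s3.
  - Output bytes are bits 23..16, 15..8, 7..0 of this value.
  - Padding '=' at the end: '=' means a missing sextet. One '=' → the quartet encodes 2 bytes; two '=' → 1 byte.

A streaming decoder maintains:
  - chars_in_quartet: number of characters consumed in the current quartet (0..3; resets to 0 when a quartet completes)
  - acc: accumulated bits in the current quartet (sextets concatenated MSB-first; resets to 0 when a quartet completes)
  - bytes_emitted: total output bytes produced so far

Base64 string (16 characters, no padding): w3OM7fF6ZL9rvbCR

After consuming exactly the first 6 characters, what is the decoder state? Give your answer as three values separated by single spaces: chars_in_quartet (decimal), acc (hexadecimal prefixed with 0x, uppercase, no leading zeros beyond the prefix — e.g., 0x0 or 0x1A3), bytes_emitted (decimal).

Answer: 2 0xEDF 3

Derivation:
After char 0 ('w'=48): chars_in_quartet=1 acc=0x30 bytes_emitted=0
After char 1 ('3'=55): chars_in_quartet=2 acc=0xC37 bytes_emitted=0
After char 2 ('O'=14): chars_in_quartet=3 acc=0x30DCE bytes_emitted=0
After char 3 ('M'=12): chars_in_quartet=4 acc=0xC3738C -> emit C3 73 8C, reset; bytes_emitted=3
After char 4 ('7'=59): chars_in_quartet=1 acc=0x3B bytes_emitted=3
After char 5 ('f'=31): chars_in_quartet=2 acc=0xEDF bytes_emitted=3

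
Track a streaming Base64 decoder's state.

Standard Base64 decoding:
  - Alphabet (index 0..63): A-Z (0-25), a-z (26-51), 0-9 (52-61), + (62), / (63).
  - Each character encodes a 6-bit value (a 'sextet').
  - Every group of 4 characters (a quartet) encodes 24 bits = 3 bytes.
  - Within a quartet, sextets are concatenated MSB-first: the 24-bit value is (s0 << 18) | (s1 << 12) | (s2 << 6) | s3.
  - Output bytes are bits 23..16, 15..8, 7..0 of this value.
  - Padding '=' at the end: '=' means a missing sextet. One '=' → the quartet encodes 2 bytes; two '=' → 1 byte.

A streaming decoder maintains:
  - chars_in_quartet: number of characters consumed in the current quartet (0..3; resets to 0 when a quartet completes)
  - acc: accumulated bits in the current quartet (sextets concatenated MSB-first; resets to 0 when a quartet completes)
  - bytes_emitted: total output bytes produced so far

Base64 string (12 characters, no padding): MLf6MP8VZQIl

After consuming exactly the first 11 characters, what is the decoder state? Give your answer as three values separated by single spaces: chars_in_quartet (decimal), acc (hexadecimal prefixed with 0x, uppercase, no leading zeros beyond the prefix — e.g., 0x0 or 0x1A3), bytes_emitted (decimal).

Answer: 3 0x19408 6

Derivation:
After char 0 ('M'=12): chars_in_quartet=1 acc=0xC bytes_emitted=0
After char 1 ('L'=11): chars_in_quartet=2 acc=0x30B bytes_emitted=0
After char 2 ('f'=31): chars_in_quartet=3 acc=0xC2DF bytes_emitted=0
After char 3 ('6'=58): chars_in_quartet=4 acc=0x30B7FA -> emit 30 B7 FA, reset; bytes_emitted=3
After char 4 ('M'=12): chars_in_quartet=1 acc=0xC bytes_emitted=3
After char 5 ('P'=15): chars_in_quartet=2 acc=0x30F bytes_emitted=3
After char 6 ('8'=60): chars_in_quartet=3 acc=0xC3FC bytes_emitted=3
After char 7 ('V'=21): chars_in_quartet=4 acc=0x30FF15 -> emit 30 FF 15, reset; bytes_emitted=6
After char 8 ('Z'=25): chars_in_quartet=1 acc=0x19 bytes_emitted=6
After char 9 ('Q'=16): chars_in_quartet=2 acc=0x650 bytes_emitted=6
After char 10 ('I'=8): chars_in_quartet=3 acc=0x19408 bytes_emitted=6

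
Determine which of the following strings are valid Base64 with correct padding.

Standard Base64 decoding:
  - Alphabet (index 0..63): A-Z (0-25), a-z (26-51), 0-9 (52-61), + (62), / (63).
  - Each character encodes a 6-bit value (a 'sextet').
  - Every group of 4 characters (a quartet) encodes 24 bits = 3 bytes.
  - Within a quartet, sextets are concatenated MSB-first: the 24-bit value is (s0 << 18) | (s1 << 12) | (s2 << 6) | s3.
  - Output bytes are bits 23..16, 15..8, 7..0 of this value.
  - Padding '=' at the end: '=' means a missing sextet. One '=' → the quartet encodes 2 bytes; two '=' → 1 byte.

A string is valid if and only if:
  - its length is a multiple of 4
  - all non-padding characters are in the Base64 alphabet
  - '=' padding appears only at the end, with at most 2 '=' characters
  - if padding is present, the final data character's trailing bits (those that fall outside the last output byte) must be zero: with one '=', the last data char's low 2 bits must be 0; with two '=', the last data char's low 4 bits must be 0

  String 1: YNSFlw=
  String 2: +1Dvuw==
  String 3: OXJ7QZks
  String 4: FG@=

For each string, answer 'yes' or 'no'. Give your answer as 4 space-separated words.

String 1: 'YNSFlw=' → invalid (len=7 not mult of 4)
String 2: '+1Dvuw==' → valid
String 3: 'OXJ7QZks' → valid
String 4: 'FG@=' → invalid (bad char(s): ['@'])

Answer: no yes yes no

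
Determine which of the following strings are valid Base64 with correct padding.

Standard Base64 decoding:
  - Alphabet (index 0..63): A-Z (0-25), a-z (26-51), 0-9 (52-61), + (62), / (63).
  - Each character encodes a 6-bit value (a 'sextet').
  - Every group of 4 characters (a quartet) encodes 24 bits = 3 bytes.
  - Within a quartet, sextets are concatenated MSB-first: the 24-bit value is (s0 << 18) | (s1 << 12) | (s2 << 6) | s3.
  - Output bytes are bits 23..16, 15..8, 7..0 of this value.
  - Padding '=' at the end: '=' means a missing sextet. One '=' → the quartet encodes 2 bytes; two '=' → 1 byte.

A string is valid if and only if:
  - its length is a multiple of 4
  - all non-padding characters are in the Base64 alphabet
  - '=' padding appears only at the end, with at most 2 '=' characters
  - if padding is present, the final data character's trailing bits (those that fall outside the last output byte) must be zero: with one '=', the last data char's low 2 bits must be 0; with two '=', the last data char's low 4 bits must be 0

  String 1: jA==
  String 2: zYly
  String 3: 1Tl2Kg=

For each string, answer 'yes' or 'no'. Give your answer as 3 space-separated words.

Answer: yes yes no

Derivation:
String 1: 'jA==' → valid
String 2: 'zYly' → valid
String 3: '1Tl2Kg=' → invalid (len=7 not mult of 4)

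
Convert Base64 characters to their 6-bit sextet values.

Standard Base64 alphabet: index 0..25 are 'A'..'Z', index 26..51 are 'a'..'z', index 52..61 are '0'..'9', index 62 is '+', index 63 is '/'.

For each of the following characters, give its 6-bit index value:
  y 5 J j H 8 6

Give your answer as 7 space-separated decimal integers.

Answer: 50 57 9 35 7 60 58

Derivation:
'y': a..z range, 26 + ord('y') − ord('a') = 50
'5': 0..9 range, 52 + ord('5') − ord('0') = 57
'J': A..Z range, ord('J') − ord('A') = 9
'j': a..z range, 26 + ord('j') − ord('a') = 35
'H': A..Z range, ord('H') − ord('A') = 7
'8': 0..9 range, 52 + ord('8') − ord('0') = 60
'6': 0..9 range, 52 + ord('6') − ord('0') = 58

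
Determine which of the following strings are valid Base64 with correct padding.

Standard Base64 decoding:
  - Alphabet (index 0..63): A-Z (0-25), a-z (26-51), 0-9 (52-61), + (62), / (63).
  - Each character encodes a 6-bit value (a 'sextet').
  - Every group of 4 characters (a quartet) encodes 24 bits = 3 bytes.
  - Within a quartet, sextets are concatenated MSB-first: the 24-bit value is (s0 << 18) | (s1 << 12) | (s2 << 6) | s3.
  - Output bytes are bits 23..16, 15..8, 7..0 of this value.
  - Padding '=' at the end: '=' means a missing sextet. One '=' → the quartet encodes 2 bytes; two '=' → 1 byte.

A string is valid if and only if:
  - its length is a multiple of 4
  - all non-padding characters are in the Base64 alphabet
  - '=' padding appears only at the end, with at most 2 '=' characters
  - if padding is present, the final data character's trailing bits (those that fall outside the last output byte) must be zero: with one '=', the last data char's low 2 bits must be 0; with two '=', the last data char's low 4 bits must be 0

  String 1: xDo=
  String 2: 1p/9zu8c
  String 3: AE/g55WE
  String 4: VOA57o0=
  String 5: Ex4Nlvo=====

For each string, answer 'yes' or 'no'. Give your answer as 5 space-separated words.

Answer: yes yes yes yes no

Derivation:
String 1: 'xDo=' → valid
String 2: '1p/9zu8c' → valid
String 3: 'AE/g55WE' → valid
String 4: 'VOA57o0=' → valid
String 5: 'Ex4Nlvo=====' → invalid (5 pad chars (max 2))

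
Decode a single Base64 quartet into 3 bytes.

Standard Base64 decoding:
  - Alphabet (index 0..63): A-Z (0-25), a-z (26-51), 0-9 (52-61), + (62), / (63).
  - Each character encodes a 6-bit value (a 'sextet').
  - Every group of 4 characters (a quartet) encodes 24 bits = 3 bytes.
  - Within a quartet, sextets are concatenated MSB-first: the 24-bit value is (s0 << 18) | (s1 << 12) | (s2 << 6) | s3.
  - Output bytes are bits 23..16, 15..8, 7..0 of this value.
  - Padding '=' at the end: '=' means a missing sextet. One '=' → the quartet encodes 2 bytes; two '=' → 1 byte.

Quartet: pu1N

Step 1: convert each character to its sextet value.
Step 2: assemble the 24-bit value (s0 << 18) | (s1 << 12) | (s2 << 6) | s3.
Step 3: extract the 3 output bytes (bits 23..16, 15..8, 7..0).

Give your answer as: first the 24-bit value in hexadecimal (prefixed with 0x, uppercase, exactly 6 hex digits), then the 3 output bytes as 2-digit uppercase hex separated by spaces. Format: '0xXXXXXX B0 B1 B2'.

Answer: 0xA6ED4D A6 ED 4D

Derivation:
Sextets: p=41, u=46, 1=53, N=13
24-bit: (41<<18) | (46<<12) | (53<<6) | 13
      = 0xA40000 | 0x02E000 | 0x000D40 | 0x00000D
      = 0xA6ED4D
Bytes: (v>>16)&0xFF=A6, (v>>8)&0xFF=ED, v&0xFF=4D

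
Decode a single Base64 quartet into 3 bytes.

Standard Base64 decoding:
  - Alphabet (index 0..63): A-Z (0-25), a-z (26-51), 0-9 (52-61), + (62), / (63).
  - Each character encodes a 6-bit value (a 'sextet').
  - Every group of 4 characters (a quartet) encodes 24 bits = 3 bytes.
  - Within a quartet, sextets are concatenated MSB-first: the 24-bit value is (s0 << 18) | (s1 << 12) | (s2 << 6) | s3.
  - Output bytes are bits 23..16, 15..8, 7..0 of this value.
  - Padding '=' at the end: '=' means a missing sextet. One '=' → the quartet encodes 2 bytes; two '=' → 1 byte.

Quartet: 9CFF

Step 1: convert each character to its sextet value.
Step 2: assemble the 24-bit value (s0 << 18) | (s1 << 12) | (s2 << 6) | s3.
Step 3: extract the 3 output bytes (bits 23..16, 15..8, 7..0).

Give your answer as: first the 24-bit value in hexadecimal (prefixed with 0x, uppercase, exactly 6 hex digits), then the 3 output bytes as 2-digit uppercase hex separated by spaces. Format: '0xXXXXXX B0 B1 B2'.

Answer: 0xF42145 F4 21 45

Derivation:
Sextets: 9=61, C=2, F=5, F=5
24-bit: (61<<18) | (2<<12) | (5<<6) | 5
      = 0xF40000 | 0x002000 | 0x000140 | 0x000005
      = 0xF42145
Bytes: (v>>16)&0xFF=F4, (v>>8)&0xFF=21, v&0xFF=45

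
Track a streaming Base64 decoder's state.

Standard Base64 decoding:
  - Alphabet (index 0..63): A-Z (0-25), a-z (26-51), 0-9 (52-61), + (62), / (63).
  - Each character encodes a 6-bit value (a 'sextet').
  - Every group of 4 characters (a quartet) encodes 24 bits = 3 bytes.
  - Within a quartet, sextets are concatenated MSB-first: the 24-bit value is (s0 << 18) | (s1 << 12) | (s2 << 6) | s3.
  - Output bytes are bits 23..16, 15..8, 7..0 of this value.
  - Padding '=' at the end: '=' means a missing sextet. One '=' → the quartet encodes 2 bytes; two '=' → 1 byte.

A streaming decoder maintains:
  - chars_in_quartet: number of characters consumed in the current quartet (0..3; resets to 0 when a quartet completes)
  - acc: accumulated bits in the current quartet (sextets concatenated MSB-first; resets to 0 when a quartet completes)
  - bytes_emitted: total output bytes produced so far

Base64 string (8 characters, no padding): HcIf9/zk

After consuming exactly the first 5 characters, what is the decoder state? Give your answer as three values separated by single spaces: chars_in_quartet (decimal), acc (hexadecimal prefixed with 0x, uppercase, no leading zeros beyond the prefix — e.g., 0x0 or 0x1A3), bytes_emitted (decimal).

Answer: 1 0x3D 3

Derivation:
After char 0 ('H'=7): chars_in_quartet=1 acc=0x7 bytes_emitted=0
After char 1 ('c'=28): chars_in_quartet=2 acc=0x1DC bytes_emitted=0
After char 2 ('I'=8): chars_in_quartet=3 acc=0x7708 bytes_emitted=0
After char 3 ('f'=31): chars_in_quartet=4 acc=0x1DC21F -> emit 1D C2 1F, reset; bytes_emitted=3
After char 4 ('9'=61): chars_in_quartet=1 acc=0x3D bytes_emitted=3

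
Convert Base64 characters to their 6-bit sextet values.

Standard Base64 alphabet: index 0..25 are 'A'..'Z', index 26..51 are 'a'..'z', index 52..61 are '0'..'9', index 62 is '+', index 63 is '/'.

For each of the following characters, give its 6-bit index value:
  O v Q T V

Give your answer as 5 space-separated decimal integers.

Answer: 14 47 16 19 21

Derivation:
'O': A..Z range, ord('O') − ord('A') = 14
'v': a..z range, 26 + ord('v') − ord('a') = 47
'Q': A..Z range, ord('Q') − ord('A') = 16
'T': A..Z range, ord('T') − ord('A') = 19
'V': A..Z range, ord('V') − ord('A') = 21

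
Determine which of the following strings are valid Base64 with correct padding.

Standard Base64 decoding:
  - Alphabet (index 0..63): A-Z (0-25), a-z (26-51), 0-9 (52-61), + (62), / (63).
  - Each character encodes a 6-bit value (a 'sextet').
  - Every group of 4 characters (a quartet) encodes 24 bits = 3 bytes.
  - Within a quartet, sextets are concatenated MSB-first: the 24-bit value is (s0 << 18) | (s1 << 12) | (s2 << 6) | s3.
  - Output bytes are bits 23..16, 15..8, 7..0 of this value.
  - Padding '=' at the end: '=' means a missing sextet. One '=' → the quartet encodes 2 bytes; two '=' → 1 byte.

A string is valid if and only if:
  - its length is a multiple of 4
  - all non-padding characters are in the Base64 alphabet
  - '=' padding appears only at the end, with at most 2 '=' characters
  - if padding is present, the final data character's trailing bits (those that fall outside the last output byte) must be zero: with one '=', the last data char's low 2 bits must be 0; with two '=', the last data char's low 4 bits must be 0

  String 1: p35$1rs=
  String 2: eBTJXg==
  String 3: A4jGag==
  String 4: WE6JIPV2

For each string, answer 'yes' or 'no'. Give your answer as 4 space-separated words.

Answer: no yes yes yes

Derivation:
String 1: 'p35$1rs=' → invalid (bad char(s): ['$'])
String 2: 'eBTJXg==' → valid
String 3: 'A4jGag==' → valid
String 4: 'WE6JIPV2' → valid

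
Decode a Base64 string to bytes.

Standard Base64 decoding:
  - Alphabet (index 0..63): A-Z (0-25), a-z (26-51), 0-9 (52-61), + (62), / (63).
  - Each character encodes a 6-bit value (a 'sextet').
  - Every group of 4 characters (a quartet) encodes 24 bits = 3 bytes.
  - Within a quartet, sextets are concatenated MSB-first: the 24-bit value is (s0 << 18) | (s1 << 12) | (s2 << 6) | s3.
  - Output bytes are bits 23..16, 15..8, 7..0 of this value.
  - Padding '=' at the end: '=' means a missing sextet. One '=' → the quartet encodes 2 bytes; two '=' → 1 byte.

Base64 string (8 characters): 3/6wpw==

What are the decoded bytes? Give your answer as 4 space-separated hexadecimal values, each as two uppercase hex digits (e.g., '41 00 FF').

After char 0 ('3'=55): chars_in_quartet=1 acc=0x37 bytes_emitted=0
After char 1 ('/'=63): chars_in_quartet=2 acc=0xDFF bytes_emitted=0
After char 2 ('6'=58): chars_in_quartet=3 acc=0x37FFA bytes_emitted=0
After char 3 ('w'=48): chars_in_quartet=4 acc=0xDFFEB0 -> emit DF FE B0, reset; bytes_emitted=3
After char 4 ('p'=41): chars_in_quartet=1 acc=0x29 bytes_emitted=3
After char 5 ('w'=48): chars_in_quartet=2 acc=0xA70 bytes_emitted=3
Padding '==': partial quartet acc=0xA70 -> emit A7; bytes_emitted=4

Answer: DF FE B0 A7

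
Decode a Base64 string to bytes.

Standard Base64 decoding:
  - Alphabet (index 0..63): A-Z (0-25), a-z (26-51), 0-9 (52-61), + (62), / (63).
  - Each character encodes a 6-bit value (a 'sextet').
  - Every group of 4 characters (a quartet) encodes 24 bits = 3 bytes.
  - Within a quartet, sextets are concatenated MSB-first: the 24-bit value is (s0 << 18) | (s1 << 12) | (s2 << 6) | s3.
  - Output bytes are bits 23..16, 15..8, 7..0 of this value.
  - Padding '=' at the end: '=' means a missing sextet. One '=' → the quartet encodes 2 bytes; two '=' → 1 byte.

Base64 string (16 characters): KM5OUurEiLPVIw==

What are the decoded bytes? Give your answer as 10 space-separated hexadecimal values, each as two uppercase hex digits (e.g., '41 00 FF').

Answer: 28 CE 4E 52 EA C4 88 B3 D5 23

Derivation:
After char 0 ('K'=10): chars_in_quartet=1 acc=0xA bytes_emitted=0
After char 1 ('M'=12): chars_in_quartet=2 acc=0x28C bytes_emitted=0
After char 2 ('5'=57): chars_in_quartet=3 acc=0xA339 bytes_emitted=0
After char 3 ('O'=14): chars_in_quartet=4 acc=0x28CE4E -> emit 28 CE 4E, reset; bytes_emitted=3
After char 4 ('U'=20): chars_in_quartet=1 acc=0x14 bytes_emitted=3
After char 5 ('u'=46): chars_in_quartet=2 acc=0x52E bytes_emitted=3
After char 6 ('r'=43): chars_in_quartet=3 acc=0x14BAB bytes_emitted=3
After char 7 ('E'=4): chars_in_quartet=4 acc=0x52EAC4 -> emit 52 EA C4, reset; bytes_emitted=6
After char 8 ('i'=34): chars_in_quartet=1 acc=0x22 bytes_emitted=6
After char 9 ('L'=11): chars_in_quartet=2 acc=0x88B bytes_emitted=6
After char 10 ('P'=15): chars_in_quartet=3 acc=0x222CF bytes_emitted=6
After char 11 ('V'=21): chars_in_quartet=4 acc=0x88B3D5 -> emit 88 B3 D5, reset; bytes_emitted=9
After char 12 ('I'=8): chars_in_quartet=1 acc=0x8 bytes_emitted=9
After char 13 ('w'=48): chars_in_quartet=2 acc=0x230 bytes_emitted=9
Padding '==': partial quartet acc=0x230 -> emit 23; bytes_emitted=10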